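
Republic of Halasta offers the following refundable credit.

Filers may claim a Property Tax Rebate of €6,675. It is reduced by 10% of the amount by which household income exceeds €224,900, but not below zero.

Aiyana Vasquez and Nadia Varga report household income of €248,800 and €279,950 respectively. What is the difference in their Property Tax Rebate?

€3,115

Aiyana (€248,800): Property Tax Rebate: 10% of the €23,900 excess over €224,900 is €2,390; credit = €6,675 − €2,390 = €4,285.
Nadia (€279,950): Property Tax Rebate: 10% of the €55,050 excess over €224,900 is €5,505; credit = €6,675 − €5,505 = €1,170.
Difference: |€4,285 − €1,170| = €3,115.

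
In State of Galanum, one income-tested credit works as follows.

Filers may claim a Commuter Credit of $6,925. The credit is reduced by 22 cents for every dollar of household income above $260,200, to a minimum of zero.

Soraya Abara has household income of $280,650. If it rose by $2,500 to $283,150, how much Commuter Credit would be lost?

$550

At $280,650 — 22% of the $20,450 excess over $260,200 is $4,499; credit = $6,925 − $4,499 = $2,426.
At $283,150 — 22% of the $22,950 excess over $260,200 is $5,049; credit = $6,925 − $5,049 = $1,876.
Lost: $2,426 − $1,876 = $550.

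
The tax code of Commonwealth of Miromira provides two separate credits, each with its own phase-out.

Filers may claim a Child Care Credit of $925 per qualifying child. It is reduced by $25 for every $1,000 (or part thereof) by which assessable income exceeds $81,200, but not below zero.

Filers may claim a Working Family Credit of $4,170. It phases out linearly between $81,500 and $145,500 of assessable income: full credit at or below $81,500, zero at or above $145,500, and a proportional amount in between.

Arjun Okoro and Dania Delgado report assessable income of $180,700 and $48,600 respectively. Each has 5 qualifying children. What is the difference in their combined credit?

Arjun ($180,700): Child Care Credit: base = 5 × $925 = $4,625. income exceeds $81,200 by $99,500, which is 100 full-or-partial $1,000 increments; reduction = 100 × $25 = $2,500, leaving $2,125. Working Family Credit: $180,700 is at or above $145,500, so the credit is $0. total $2,125 + $0 = $2,125
Dania ($48,600): Child Care Credit: base = 5 × $925 = $4,625. $48,600 is at or below the $81,200 threshold, so the full $4,625 applies. Working Family Credit: $48,600 is at or below the $81,500 threshold, so the full $4,170 applies. total $4,625 + $4,170 = $8,795
Difference: |$2,125 − $8,795| = $6,670.

$6,670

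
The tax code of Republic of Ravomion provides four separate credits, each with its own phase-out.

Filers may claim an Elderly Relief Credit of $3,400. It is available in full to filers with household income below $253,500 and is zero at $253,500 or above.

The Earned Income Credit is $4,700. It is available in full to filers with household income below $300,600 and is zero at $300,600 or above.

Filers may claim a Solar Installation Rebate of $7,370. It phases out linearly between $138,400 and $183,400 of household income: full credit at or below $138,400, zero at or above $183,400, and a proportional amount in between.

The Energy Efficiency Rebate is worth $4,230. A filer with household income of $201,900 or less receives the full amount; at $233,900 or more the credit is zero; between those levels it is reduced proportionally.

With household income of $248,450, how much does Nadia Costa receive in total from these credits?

$8,100

Elderly Relief Credit: $248,450 is below the $253,500 cutoff, so the full $3,400 applies.
Earned Income Credit: $248,450 is below the $300,600 cutoff, so the full $4,700 applies.
Solar Installation Rebate: $248,450 is at or above $183,400, so the credit is $0.
Energy Efficiency Rebate: $248,450 is at or above $233,900, so the credit is $0.
Total: $3,400 + $4,700 + $0 + $0 = $8,100.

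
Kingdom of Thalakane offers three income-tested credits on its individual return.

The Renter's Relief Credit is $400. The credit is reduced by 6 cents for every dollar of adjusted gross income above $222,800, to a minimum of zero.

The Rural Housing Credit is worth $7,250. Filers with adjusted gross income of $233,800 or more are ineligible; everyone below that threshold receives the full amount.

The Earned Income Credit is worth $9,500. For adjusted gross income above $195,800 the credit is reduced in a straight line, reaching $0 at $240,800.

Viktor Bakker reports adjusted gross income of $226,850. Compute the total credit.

Renter's Relief Credit: 6% of the $4,050 excess over $222,800 is $243; credit = $400 − $243 = $157.
Rural Housing Credit: $226,850 is below the $233,800 cutoff, so the full $7,250 applies.
Earned Income Credit: $226,850 is $31,050 into a $45,000 phase-out range, leaving 13,950/45,000 of the credit: $9,500 × 13,950/45,000 = $2,945.
Total: $157 + $7,250 + $2,945 = $10,352.

$10,352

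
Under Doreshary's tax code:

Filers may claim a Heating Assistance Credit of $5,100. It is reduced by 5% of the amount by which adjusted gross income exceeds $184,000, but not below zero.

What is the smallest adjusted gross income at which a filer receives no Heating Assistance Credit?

The credit falls by 5% of each dollar above $184,000, so it reaches zero when the excess is $5,100 / 5% = $102,000: income = $184,000 + $102,000 = $286,000.

$286,000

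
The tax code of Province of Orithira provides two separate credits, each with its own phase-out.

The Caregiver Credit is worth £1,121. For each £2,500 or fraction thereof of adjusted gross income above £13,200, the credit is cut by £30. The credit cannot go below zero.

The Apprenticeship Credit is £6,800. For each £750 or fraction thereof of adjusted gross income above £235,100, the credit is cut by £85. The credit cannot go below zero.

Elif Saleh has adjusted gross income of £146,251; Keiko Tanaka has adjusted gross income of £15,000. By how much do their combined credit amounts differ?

£1,091

Elif (£146,251): Caregiver Credit: income exceeds £13,200 by £133,051 → 54 increments × £30 = £1,620 ≥ base, so the credit is £0. Apprenticeship Credit: £146,251 is at or below the £235,100 threshold, so the full £6,800 applies. total £0 + £6,800 = £6,800
Keiko (£15,000): Caregiver Credit: income exceeds £13,200 by £1,800, which is 1 full-or-partial £2,500 increment; reduction = 1 × £30 = £30, leaving £1,091. Apprenticeship Credit: £15,000 is at or below the £235,100 threshold, so the full £6,800 applies. total £1,091 + £6,800 = £7,891
Difference: |£6,800 − £7,891| = £1,091.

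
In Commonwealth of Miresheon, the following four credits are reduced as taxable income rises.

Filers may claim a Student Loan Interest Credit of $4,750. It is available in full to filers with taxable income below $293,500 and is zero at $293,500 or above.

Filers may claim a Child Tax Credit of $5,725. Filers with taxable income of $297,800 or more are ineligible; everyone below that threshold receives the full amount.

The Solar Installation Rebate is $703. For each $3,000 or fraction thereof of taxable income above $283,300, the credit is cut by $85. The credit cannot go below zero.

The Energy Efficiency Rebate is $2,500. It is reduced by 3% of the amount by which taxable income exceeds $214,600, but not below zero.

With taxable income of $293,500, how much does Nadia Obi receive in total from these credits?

Student Loan Interest Credit: $293,500 meets or exceeds the $293,500 cutoff, so the credit is $0.
Child Tax Credit: $293,500 is below the $297,800 cutoff, so the full $5,725 applies.
Solar Installation Rebate: income exceeds $283,300 by $10,200, which is 4 full-or-partial $3,000 increments; reduction = 4 × $85 = $340, leaving $363.
Energy Efficiency Rebate: 3% of the $78,900 excess over $214,600 is $2,367; credit = $2,500 − $2,367 = $133.
Total: $0 + $5,725 + $363 + $133 = $6,221.

$6,221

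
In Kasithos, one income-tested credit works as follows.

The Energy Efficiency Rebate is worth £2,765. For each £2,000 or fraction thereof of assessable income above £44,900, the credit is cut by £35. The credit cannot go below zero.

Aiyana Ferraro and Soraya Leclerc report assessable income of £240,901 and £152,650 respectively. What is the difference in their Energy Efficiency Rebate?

Aiyana (£240,901): Energy Efficiency Rebate: income exceeds £44,900 by £196,001 → 99 increments × £35 = £3,465 ≥ base, so the credit is £0.
Soraya (£152,650): Energy Efficiency Rebate: income exceeds £44,900 by £107,750, which is 54 full-or-partial £2,000 increments; reduction = 54 × £35 = £1,890, leaving £875.
Difference: |£0 − £875| = £875.

£875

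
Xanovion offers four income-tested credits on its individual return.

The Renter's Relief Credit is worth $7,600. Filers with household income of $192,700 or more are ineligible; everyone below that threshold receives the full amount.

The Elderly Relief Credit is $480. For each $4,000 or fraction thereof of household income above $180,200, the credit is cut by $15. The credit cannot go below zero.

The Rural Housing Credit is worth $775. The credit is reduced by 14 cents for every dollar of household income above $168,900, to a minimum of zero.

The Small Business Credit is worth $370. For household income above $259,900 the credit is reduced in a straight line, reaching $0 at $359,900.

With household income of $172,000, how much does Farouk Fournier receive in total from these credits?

$8,791

Renter's Relief Credit: $172,000 is below the $192,700 cutoff, so the full $7,600 applies.
Elderly Relief Credit: $172,000 is at or below the $180,200 threshold, so the full $480 applies.
Rural Housing Credit: 14% of the $3,100 excess over $168,900 is $434; credit = $775 − $434 = $341.
Small Business Credit: $172,000 is at or below the $259,900 threshold, so the full $370 applies.
Total: $7,600 + $480 + $341 + $370 = $8,791.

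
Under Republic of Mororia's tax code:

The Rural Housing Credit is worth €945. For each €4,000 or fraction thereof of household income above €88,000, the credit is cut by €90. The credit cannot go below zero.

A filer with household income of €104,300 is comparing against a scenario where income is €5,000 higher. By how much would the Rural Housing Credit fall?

€90

At €104,300 — income exceeds €88,000 by €16,300, which is 5 full-or-partial €4,000 increments; reduction = 5 × €90 = €450, leaving €495.
At €109,300 — income exceeds €88,000 by €21,300, which is 6 full-or-partial €4,000 increments; reduction = 6 × €90 = €540, leaving €405.
Lost: €495 − €405 = €90.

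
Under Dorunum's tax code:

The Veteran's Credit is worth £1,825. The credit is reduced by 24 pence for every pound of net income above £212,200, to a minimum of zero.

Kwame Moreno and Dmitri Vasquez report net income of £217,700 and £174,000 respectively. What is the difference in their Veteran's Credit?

Kwame (£217,700): Veteran's Credit: 24% of the £5,500 excess over £212,200 is £1,320; credit = £1,825 − £1,320 = £505.
Dmitri (£174,000): Veteran's Credit: £174,000 is at or below the £212,200 threshold, so the full £1,825 applies.
Difference: |£505 − £1,825| = £1,320.

£1,320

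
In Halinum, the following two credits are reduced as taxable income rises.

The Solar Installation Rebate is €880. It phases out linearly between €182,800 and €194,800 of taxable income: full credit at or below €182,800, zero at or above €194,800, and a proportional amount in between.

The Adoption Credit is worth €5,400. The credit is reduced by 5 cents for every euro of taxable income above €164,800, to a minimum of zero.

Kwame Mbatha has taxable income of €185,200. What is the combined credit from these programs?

€5,084

Solar Installation Rebate: €185,200 is €2,400 into a €12,000 phase-out range, leaving 9,600/12,000 of the credit: €880 × 9,600/12,000 = €704.
Adoption Credit: 5% of the €20,400 excess over €164,800 is €1,020; credit = €5,400 − €1,020 = €4,380.
Total: €704 + €4,380 = €5,084.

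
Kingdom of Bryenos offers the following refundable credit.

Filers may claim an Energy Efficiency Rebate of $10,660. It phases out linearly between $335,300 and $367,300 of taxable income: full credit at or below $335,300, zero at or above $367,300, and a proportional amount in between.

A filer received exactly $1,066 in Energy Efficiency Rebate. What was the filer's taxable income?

$1,066 is 1,066/10,660 of the full $10,660, so 9,594/10,660 of the $32,000 range has been used: income = $335,300 + $32,000 × 9,594/10,660 = $364,100.

$364,100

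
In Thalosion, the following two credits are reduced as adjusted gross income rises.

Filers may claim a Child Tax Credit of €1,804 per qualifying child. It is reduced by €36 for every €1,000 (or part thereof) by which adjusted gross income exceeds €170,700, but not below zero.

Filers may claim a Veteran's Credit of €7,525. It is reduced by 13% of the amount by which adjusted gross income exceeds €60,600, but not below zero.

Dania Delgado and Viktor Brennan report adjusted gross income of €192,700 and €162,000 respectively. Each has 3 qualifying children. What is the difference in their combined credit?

€792

Dania (€192,700): Child Tax Credit: base = 3 × €1,804 = €5,412. income exceeds €170,700 by €22,000, which is 22 full-or-partial €1,000 increments; reduction = 22 × €36 = €792, leaving €4,620. Veteran's Credit: 13% of the €132,100 excess over €60,600 is €17,173 ≥ base, so the credit is €0. total €4,620 + €0 = €4,620
Viktor (€162,000): Child Tax Credit: base = 3 × €1,804 = €5,412. €162,000 is at or below the €170,700 threshold, so the full €5,412 applies. Veteran's Credit: 13% of the €101,400 excess over €60,600 is €13,182 ≥ base, so the credit is €0. total €5,412 + €0 = €5,412
Difference: |€4,620 − €5,412| = €792.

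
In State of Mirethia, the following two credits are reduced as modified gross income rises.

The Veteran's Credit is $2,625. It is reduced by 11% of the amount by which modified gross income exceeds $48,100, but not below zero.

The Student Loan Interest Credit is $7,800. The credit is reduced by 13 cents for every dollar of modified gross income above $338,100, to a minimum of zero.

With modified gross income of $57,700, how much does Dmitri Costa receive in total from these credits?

$9,369

Veteran's Credit: 11% of the $9,600 excess over $48,100 is $1,056; credit = $2,625 − $1,056 = $1,569.
Student Loan Interest Credit: $57,700 is at or below the $338,100 threshold, so the full $7,800 applies.
Total: $1,569 + $7,800 = $9,369.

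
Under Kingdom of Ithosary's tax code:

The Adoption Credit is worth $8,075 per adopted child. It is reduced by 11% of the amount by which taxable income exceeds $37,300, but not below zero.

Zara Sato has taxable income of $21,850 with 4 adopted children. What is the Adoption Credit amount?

$32,300

Adoption Credit: base = 4 × $8,075 = $32,300. $21,850 is at or below the $37,300 threshold, so the full $32,300 applies.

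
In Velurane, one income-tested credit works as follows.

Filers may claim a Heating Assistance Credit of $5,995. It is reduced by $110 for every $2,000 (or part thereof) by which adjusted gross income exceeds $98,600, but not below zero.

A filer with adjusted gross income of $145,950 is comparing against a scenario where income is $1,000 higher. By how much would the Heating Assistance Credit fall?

$110

At $145,950 — income exceeds $98,600 by $47,350, which is 24 full-or-partial $2,000 increments; reduction = 24 × $110 = $2,640, leaving $3,355.
At $146,950 — income exceeds $98,600 by $48,350, which is 25 full-or-partial $2,000 increments; reduction = 25 × $110 = $2,750, leaving $3,245.
Lost: $3,355 − $3,245 = $110.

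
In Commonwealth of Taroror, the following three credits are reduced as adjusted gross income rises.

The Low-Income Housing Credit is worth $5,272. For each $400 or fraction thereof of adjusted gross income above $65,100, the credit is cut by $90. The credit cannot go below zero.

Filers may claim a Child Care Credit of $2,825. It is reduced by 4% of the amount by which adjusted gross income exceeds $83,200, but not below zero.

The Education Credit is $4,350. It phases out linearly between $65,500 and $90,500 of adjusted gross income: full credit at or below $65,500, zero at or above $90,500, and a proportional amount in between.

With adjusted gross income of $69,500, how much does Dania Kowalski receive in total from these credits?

$10,761

Low-Income Housing Credit: income exceeds $65,100 by $4,400, which is 11 full-or-partial $400 increments; reduction = 11 × $90 = $990, leaving $4,282.
Child Care Credit: $69,500 is at or below the $83,200 threshold, so the full $2,825 applies.
Education Credit: $69,500 is $4,000 into a $25,000 phase-out range, leaving 21,000/25,000 of the credit: $4,350 × 21,000/25,000 = $3,654.
Total: $4,282 + $2,825 + $3,654 = $10,761.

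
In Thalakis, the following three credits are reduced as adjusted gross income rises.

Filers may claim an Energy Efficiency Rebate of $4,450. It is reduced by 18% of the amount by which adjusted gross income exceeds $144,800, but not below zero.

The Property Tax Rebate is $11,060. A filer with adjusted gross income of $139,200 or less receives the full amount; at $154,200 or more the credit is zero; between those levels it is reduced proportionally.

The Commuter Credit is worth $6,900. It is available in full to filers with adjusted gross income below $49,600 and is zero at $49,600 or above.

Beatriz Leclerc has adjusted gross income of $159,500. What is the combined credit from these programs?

$1,804

Energy Efficiency Rebate: 18% of the $14,700 excess over $144,800 is $2,646; credit = $4,450 − $2,646 = $1,804.
Property Tax Rebate: $159,500 is at or above $154,200, so the credit is $0.
Commuter Credit: $159,500 meets or exceeds the $49,600 cutoff, so the credit is $0.
Total: $1,804 + $0 + $0 = $1,804.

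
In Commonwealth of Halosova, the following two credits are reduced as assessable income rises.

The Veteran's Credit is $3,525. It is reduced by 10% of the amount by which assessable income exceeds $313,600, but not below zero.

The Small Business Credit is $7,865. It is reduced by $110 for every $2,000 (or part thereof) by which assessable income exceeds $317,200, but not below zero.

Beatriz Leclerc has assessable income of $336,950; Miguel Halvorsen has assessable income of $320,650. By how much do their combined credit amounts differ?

Beatriz ($336,950): Veteran's Credit: 10% of the $23,350 excess over $313,600 is $2,335; credit = $3,525 − $2,335 = $1,190. Small Business Credit: income exceeds $317,200 by $19,750, which is 10 full-or-partial $2,000 increments; reduction = 10 × $110 = $1,100, leaving $6,765. total $1,190 + $6,765 = $7,955
Miguel ($320,650): Veteran's Credit: 10% of the $7,050 excess over $313,600 is $705; credit = $3,525 − $705 = $2,820. Small Business Credit: income exceeds $317,200 by $3,450, which is 2 full-or-partial $2,000 increments; reduction = 2 × $110 = $220, leaving $7,645. total $2,820 + $7,645 = $10,465
Difference: |$7,955 − $10,465| = $2,510.

$2,510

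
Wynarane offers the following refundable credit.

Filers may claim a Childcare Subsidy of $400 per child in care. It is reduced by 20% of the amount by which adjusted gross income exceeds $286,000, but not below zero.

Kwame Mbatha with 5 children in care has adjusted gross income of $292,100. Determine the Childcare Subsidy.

Childcare Subsidy: base = 5 × $400 = $2,000. 20% of the $6,100 excess over $286,000 is $1,220; credit = $2,000 − $1,220 = $780.

$780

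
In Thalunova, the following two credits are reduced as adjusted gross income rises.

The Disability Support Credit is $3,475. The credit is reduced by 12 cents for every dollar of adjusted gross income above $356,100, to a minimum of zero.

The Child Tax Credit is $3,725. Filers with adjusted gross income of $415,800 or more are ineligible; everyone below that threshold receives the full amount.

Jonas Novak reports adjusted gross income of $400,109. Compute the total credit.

Disability Support Credit: 12% of the $44,009 excess over $356,100 is $5,281.08 ≥ base, so the credit is $0.
Child Tax Credit: $400,109 is below the $415,800 cutoff, so the full $3,725 applies.
Total: $0 + $3,725 = $3,725.

$3,725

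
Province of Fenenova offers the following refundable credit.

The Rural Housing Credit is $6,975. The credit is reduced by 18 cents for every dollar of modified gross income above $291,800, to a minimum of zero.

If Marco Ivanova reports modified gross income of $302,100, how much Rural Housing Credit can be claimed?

Rural Housing Credit: 18% of the $10,300 excess over $291,800 is $1,854; credit = $6,975 − $1,854 = $5,121.

$5,121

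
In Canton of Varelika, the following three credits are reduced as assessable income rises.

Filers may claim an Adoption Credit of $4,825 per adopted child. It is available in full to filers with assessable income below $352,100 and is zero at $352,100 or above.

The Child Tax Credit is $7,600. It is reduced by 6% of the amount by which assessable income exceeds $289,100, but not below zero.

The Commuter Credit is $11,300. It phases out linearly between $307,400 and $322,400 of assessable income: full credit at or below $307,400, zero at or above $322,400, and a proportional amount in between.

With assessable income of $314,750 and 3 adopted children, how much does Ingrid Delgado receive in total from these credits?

Adoption Credit: base = 3 × $4,825 = $14,475. $314,750 is below the $352,100 cutoff, so the full $14,475 applies.
Child Tax Credit: 6% of the $25,650 excess over $289,100 is $1,539; credit = $7,600 − $1,539 = $6,061.
Commuter Credit: $314,750 is $7,350 into a $15,000 phase-out range, leaving 7,650/15,000 of the credit: $11,300 × 7,650/15,000 = $5,763.
Total: $14,475 + $6,061 + $5,763 = $26,299.

$26,299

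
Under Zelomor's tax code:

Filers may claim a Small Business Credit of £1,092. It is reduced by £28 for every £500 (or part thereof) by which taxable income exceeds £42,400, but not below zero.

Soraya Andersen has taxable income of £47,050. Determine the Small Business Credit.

£812

Small Business Credit: income exceeds £42,400 by £4,650, which is 10 full-or-partial £500 increments; reduction = 10 × £28 = £280, leaving £812.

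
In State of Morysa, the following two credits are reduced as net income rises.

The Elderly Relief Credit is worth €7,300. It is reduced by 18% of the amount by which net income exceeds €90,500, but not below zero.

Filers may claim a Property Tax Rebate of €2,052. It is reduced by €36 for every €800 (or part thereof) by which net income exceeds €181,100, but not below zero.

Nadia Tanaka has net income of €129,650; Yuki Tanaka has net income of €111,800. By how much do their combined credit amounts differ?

Nadia (€129,650): Elderly Relief Credit: 18% of the €39,150 excess over €90,500 is €7,047; credit = €7,300 − €7,047 = €253. Property Tax Rebate: €129,650 is at or below the €181,100 threshold, so the full €2,052 applies. total €253 + €2,052 = €2,305
Yuki (€111,800): Elderly Relief Credit: 18% of the €21,300 excess over €90,500 is €3,834; credit = €7,300 − €3,834 = €3,466. Property Tax Rebate: €111,800 is at or below the €181,100 threshold, so the full €2,052 applies. total €3,466 + €2,052 = €5,518
Difference: |€2,305 − €5,518| = €3,213.

€3,213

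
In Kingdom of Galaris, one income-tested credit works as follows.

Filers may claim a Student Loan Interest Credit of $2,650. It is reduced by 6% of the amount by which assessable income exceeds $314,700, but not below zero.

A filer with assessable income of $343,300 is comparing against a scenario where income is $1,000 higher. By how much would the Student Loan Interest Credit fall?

At $343,300 — 6% of the $28,600 excess over $314,700 is $1,716; credit = $2,650 − $1,716 = $934.
At $344,300 — 6% of the $29,600 excess over $314,700 is $1,776; credit = $2,650 − $1,776 = $874.
Lost: $934 − $874 = $60.

$60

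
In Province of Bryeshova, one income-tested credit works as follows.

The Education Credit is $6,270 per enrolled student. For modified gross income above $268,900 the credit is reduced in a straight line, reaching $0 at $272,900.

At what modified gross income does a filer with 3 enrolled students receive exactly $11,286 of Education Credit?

Full credit = 3 × $6,270 = $18,810.
$11,286 is 11,286/18,810 of the full $18,810, so 7,524/18,810 of the $4,000 range has been used: income = $268,900 + $4,000 × 7,524/18,810 = $270,500.

$270,500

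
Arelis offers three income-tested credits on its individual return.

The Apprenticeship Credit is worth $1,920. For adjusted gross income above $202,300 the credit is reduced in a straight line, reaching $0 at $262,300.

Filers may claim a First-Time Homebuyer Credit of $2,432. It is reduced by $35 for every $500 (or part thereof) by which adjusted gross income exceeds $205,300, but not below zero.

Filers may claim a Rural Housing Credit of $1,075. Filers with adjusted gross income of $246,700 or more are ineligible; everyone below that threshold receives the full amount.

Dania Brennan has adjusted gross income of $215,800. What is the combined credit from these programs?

Apprenticeship Credit: $215,800 is $13,500 into a $60,000 phase-out range, leaving 46,500/60,000 of the credit: $1,920 × 46,500/60,000 = $1,488.
First-Time Homebuyer Credit: income exceeds $205,300 by $10,500, which is 21 full-or-partial $500 increments; reduction = 21 × $35 = $735, leaving $1,697.
Rural Housing Credit: $215,800 is below the $246,700 cutoff, so the full $1,075 applies.
Total: $1,488 + $1,697 + $1,075 = $4,260.

$4,260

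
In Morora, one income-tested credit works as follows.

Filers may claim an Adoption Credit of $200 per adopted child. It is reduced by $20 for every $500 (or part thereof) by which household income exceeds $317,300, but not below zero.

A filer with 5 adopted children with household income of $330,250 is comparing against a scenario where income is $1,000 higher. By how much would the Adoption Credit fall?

$40

At $330,250 — base = 5 × $200 = $1,000. income exceeds $317,300 by $12,950, which is 26 full-or-partial $500 increments; reduction = 26 × $20 = $520, leaving $480.
At $331,250 — base = 5 × $200 = $1,000. income exceeds $317,300 by $13,950, which is 28 full-or-partial $500 increments; reduction = 28 × $20 = $560, leaving $440.
Lost: $480 − $440 = $40.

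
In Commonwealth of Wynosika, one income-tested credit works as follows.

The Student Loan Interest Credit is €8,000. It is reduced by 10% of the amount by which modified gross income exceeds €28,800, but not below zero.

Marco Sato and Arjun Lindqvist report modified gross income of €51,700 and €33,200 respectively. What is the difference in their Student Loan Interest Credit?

Marco (€51,700): Student Loan Interest Credit: 10% of the €22,900 excess over €28,800 is €2,290; credit = €8,000 − €2,290 = €5,710.
Arjun (€33,200): Student Loan Interest Credit: 10% of the €4,400 excess over €28,800 is €440; credit = €8,000 − €440 = €7,560.
Difference: |€5,710 − €7,560| = €1,850.

€1,850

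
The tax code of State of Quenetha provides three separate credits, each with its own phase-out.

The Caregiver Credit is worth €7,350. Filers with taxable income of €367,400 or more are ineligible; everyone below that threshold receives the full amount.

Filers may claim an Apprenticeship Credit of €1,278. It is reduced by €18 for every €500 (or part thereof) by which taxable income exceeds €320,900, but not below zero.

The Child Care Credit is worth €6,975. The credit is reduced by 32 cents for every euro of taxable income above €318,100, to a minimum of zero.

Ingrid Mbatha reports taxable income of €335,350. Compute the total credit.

Caregiver Credit: €335,350 is below the €367,400 cutoff, so the full €7,350 applies.
Apprenticeship Credit: income exceeds €320,900 by €14,450, which is 29 full-or-partial €500 increments; reduction = 29 × €18 = €522, leaving €756.
Child Care Credit: 32% of the €17,250 excess over €318,100 is €5,520; credit = €6,975 − €5,520 = €1,455.
Total: €7,350 + €756 + €1,455 = €9,561.

€9,561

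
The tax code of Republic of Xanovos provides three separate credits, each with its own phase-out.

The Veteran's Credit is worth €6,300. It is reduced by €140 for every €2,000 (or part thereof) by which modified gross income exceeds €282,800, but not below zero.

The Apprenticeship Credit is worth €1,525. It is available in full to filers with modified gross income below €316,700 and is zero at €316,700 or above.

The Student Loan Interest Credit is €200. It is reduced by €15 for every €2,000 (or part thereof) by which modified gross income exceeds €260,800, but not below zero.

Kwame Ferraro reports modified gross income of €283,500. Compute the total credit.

€7,705

Veteran's Credit: income exceeds €282,800 by €700, which is 1 full-or-partial €2,000 increment; reduction = 1 × €140 = €140, leaving €6,160.
Apprenticeship Credit: €283,500 is below the €316,700 cutoff, so the full €1,525 applies.
Student Loan Interest Credit: income exceeds €260,800 by €22,700, which is 12 full-or-partial €2,000 increments; reduction = 12 × €15 = €180, leaving €20.
Total: €6,160 + €1,525 + €20 = €7,705.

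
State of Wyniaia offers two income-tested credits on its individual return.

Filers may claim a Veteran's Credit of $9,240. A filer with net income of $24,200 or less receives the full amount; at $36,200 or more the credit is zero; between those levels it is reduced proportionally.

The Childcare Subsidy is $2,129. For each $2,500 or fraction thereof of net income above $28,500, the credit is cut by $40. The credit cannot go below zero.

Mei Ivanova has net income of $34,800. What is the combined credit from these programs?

Veteran's Credit: $34,800 is $10,600 into a $12,000 phase-out range, leaving 1,400/12,000 of the credit: $9,240 × 1,400/12,000 = $1,078.
Childcare Subsidy: income exceeds $28,500 by $6,300, which is 3 full-or-partial $2,500 increments; reduction = 3 × $40 = $120, leaving $2,009.
Total: $1,078 + $2,009 = $3,087.

$3,087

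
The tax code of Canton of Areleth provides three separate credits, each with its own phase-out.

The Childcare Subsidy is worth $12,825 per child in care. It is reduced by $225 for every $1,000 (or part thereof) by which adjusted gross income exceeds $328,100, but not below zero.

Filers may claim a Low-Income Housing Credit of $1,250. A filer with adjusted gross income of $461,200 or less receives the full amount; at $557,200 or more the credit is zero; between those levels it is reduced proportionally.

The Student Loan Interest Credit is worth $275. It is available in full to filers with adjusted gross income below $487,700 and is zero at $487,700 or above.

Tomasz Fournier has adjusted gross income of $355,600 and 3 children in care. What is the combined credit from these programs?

$33,700

Childcare Subsidy: base = 3 × $12,825 = $38,475. income exceeds $328,100 by $27,500, which is 28 full-or-partial $1,000 increments; reduction = 28 × $225 = $6,300, leaving $32,175.
Low-Income Housing Credit: $355,600 is at or below the $461,200 threshold, so the full $1,250 applies.
Student Loan Interest Credit: $355,600 is below the $487,700 cutoff, so the full $275 applies.
Total: $32,175 + $1,250 + $275 = $33,700.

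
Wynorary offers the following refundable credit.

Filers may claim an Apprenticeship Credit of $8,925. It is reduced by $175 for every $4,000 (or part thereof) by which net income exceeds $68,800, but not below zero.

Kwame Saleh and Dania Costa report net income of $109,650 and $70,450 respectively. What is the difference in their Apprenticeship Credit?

Kwame ($109,650): Apprenticeship Credit: income exceeds $68,800 by $40,850, which is 11 full-or-partial $4,000 increments; reduction = 11 × $175 = $1,925, leaving $7,000.
Dania ($70,450): Apprenticeship Credit: income exceeds $68,800 by $1,650, which is 1 full-or-partial $4,000 increment; reduction = 1 × $175 = $175, leaving $8,750.
Difference: |$7,000 − $8,750| = $1,750.

$1,750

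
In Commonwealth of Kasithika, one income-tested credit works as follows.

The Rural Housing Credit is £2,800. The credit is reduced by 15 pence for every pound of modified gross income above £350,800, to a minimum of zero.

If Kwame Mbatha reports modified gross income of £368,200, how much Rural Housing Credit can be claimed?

£190

Rural Housing Credit: 15% of the £17,400 excess over £350,800 is £2,610; credit = £2,800 − £2,610 = £190.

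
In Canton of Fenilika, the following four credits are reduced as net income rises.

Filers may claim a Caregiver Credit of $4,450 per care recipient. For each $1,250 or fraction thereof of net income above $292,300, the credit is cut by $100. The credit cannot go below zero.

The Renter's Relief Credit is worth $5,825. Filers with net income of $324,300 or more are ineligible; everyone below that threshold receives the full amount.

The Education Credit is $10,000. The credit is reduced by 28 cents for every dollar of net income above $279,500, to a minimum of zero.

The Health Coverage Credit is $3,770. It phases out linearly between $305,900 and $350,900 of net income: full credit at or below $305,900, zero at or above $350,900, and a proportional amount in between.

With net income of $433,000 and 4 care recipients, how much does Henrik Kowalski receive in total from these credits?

Caregiver Credit: base = 4 × $4,450 = $17,800. income exceeds $292,300 by $140,700, which is 113 full-or-partial $1,250 increments; reduction = 113 × $100 = $11,300, leaving $6,500.
Renter's Relief Credit: $433,000 meets or exceeds the $324,300 cutoff, so the credit is $0.
Education Credit: 28% of the $153,500 excess over $279,500 is $42,980 ≥ base, so the credit is $0.
Health Coverage Credit: $433,000 is at or above $350,900, so the credit is $0.
Total: $6,500 + $0 + $0 + $0 = $6,500.

$6,500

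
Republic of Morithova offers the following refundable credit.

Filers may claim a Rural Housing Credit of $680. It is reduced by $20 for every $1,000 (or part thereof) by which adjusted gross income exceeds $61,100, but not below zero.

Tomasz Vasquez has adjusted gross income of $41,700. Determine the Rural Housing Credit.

Rural Housing Credit: $41,700 is at or below the $61,100 threshold, so the full $680 applies.

$680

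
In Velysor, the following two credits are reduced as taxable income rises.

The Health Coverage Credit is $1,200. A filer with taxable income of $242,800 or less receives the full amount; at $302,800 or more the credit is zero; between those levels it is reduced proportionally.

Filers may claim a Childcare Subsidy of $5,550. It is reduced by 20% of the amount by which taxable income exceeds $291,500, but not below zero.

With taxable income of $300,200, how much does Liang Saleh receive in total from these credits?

$3,862

Health Coverage Credit: $300,200 is $57,400 into a $60,000 phase-out range, leaving 2,600/60,000 of the credit: $1,200 × 2,600/60,000 = $52.
Childcare Subsidy: 20% of the $8,700 excess over $291,500 is $1,740; credit = $5,550 − $1,740 = $3,810.
Total: $52 + $3,810 = $3,862.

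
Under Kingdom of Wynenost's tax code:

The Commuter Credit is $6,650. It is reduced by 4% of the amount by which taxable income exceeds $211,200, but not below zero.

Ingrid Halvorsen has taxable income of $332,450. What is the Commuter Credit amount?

Commuter Credit: 4% of the $121,250 excess over $211,200 is $4,850; credit = $6,650 − $4,850 = $1,800.

$1,800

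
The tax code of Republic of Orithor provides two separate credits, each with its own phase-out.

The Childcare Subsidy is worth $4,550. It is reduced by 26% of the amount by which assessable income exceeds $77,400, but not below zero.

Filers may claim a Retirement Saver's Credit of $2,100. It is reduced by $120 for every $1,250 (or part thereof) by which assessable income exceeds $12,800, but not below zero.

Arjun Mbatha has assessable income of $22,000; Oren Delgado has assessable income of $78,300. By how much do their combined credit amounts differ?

$1,374

Arjun ($22,000): Childcare Subsidy: $22,000 is at or below the $77,400 threshold, so the full $4,550 applies. Retirement Saver's Credit: income exceeds $12,800 by $9,200, which is 8 full-or-partial $1,250 increments; reduction = 8 × $120 = $960, leaving $1,140. total $4,550 + $1,140 = $5,690
Oren ($78,300): Childcare Subsidy: 26% of the $900 excess over $77,400 is $234; credit = $4,550 − $234 = $4,316. Retirement Saver's Credit: income exceeds $12,800 by $65,500 → 53 increments × $120 = $6,360 ≥ base, so the credit is $0. total $4,316 + $0 = $4,316
Difference: |$5,690 − $4,316| = $1,374.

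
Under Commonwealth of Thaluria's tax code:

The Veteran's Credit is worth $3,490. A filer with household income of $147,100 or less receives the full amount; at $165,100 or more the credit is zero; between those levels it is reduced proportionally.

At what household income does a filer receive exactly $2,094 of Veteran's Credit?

$2,094 is 2,094/3,490 of the full $3,490, so 1,396/3,490 of the $18,000 range has been used: income = $147,100 + $18,000 × 1,396/3,490 = $154,300.

$154,300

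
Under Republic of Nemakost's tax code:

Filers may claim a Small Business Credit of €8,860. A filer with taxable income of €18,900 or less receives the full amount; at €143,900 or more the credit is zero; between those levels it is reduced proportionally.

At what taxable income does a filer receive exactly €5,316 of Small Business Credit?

€68,900

€5,316 is 5,316/8,860 of the full €8,860, so 3,544/8,860 of the €125,000 range has been used: income = €18,900 + €125,000 × 3,544/8,860 = €68,900.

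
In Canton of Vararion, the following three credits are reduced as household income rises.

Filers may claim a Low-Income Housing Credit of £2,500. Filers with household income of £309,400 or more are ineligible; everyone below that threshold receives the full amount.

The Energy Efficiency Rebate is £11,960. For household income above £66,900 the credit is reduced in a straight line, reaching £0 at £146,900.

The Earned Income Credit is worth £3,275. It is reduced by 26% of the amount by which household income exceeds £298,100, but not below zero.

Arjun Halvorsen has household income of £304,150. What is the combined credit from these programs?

Low-Income Housing Credit: £304,150 is below the £309,400 cutoff, so the full £2,500 applies.
Energy Efficiency Rebate: £304,150 is at or above £146,900, so the credit is £0.
Earned Income Credit: 26% of the £6,050 excess over £298,100 is £1,573; credit = £3,275 − £1,573 = £1,702.
Total: £2,500 + £0 + £1,702 = £4,202.

£4,202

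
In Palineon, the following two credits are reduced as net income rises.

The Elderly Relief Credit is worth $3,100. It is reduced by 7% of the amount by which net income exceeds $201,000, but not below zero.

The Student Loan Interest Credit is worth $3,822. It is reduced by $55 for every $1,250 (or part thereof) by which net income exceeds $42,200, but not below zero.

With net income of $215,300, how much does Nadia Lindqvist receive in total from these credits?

Elderly Relief Credit: 7% of the $14,300 excess over $201,000 is $1,001; credit = $3,100 − $1,001 = $2,099.
Student Loan Interest Credit: income exceeds $42,200 by $173,100 → 139 increments × $55 = $7,645 ≥ base, so the credit is $0.
Total: $2,099 + $0 = $2,099.

$2,099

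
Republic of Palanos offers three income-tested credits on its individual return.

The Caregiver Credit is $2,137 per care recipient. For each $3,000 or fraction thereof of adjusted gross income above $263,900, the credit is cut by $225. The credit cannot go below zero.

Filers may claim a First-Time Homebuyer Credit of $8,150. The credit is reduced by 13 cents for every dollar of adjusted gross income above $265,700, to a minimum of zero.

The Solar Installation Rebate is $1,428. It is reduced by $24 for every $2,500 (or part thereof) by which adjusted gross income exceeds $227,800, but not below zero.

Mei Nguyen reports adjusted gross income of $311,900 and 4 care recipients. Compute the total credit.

Caregiver Credit: base = 4 × $2,137 = $8,548. income exceeds $263,900 by $48,000, which is 16 full-or-partial $3,000 increments; reduction = 16 × $225 = $3,600, leaving $4,948.
First-Time Homebuyer Credit: 13% of the $46,200 excess over $265,700 is $6,006; credit = $8,150 − $6,006 = $2,144.
Solar Installation Rebate: income exceeds $227,800 by $84,100, which is 34 full-or-partial $2,500 increments; reduction = 34 × $24 = $816, leaving $612.
Total: $4,948 + $2,144 + $612 = $7,704.

$7,704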